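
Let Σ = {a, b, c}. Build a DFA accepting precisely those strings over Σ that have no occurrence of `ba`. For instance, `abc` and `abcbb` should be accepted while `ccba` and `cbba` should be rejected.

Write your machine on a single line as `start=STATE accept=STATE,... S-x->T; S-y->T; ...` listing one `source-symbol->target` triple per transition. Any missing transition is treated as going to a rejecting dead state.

start=s0; accept=s0,s1; s0-a->s0; s0-b->s1; s0-c->s0; s1-a->s2; s1-b->s1; s1-c->s0; s2-a->s2; s2-b->s2; s2-c->s2

Track partial matches of the forbidden pattern `ba`. State s2 is a dead state reached once `ba` has occurred; every other state accepts. s0 means no part of `ba` is currently matched.
A 3-state machine:
        a   b   c  
>* s0   s0  s1  s0 
 * s1   s2  s1  s0 
   s2   s2  s2  s2 
(> = start, * = accepting)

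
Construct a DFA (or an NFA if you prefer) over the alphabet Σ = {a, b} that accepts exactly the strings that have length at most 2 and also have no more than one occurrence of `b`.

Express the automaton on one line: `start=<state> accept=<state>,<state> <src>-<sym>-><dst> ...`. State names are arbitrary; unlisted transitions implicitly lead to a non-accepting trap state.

start=q0 accept=q0,q1,q2,q3,q4 q0-a->q1 q0-b->q2 q1-a->q3 q1-b->q4 q2-a->q4 q2-b->q5 q3-a->q6 q3-b->q7 q4-a->q7 q4-b->q8 q5-a->q8 q5-b->q8 q6-a->q6 q6-b->q7 q7-a->q7 q7-b->q8 q8-a->q8 q8-b->q8

Run two small machines in parallel and take their product. One (4 states) tracks the input length, saturating at 3; the other (3 states) tracks the count of `b`s, saturating at 2. Each combined state is a pair, one component from each; accept when both components accept.
A 9-state machine:
        a   b  
>* q0   q1  q2 
 * q1   q3  q4 
 * q2   q4  q5 
 * q3   q6  q7 
 * q4   q7  q8 
   q5   q8  q8 
   q6   q6  q7 
   q7   q7  q8 
   q8   q8  q8 
(> = start, * = accepting)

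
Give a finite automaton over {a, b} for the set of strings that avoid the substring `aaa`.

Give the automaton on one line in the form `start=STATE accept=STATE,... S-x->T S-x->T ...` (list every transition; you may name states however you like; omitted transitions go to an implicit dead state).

This is the complement of 'contains `aaa`'. Use the same substring-matching states — S0 through S3 holding how much of `aaa` has just been matched — but flip the accepting set: everything except the trap S3 accepts.
4 states suffice.
        a   b  
>* S0   S1  S0 
 * S1   S2  S0 
 * S2   S3  S0 
   S3   S3  S3 
(> = start, * = accepting)

start=S0 accept=S0,S1,S2 S0-a->S1 S0-b->S0 S1-a->S2 S1-b->S0 S2-a->S3 S2-b->S0 S3-a->S3 S3-b->S3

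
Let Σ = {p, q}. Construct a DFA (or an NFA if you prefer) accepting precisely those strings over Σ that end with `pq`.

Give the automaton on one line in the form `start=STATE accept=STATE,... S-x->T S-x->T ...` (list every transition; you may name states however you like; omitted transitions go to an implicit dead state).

Remember how much of `pq` the current input suffix matches. State s0 means no match yet; s1 means the last symbol is `p`; s2 means the last 2 symbols are `pq`. Only s2 accepts. On a mismatch, fall back to the longest proper suffix that is still a prefix of `pq`.
3 states suffice.
        p   q  
>  s0   s1  s0 
   s1   s1  s2 
 * s2   s1  s0 
(> = start, * = accepting)

start=s0 accept=s2 s0-p->s1 s0-q->s0 s1-p->s1 s1-q->s2 s2-p->s1 s2-q->s0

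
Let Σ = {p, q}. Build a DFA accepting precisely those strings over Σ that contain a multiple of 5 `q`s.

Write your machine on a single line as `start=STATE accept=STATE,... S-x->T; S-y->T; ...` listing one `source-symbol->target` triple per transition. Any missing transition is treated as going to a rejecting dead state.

The only thing that matters is how many `q`s have appeared, reduced mod 5. Use one state per residue: S0 for 0, …, S4 for 4. Reading `q` moves to the next residue; anything else stays put. S0 is accepting.
A 5-state machine:
        p   q  
>* S0   S0  S1 
   S1   S1  S2 
   S2   S2  S3 
   S3   S3  S4 
   S4   S4  S0 
(> = start, * = accepting)

start=S0; accept=S0; S0-p->S0; S0-q->S1; S1-p->S1; S1-q->S2; S2-p->S2; S2-q->S3; S3-p->S3; S3-q->S4; S4-p->S4; S4-q->S0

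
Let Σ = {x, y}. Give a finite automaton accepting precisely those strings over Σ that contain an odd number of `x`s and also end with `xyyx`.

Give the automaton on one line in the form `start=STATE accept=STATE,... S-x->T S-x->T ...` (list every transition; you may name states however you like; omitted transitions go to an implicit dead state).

Run two small machines in parallel and take their product. The first has 2 states tracking the count of `x`s modulo 2; the second has 5 states tracking how much of the suffix `xyyx` has currently been matched. A product state is a pair (one from each), accepting exactly when both do. Equivalent product states are then merged.
A 6-state machine:
        x   y  
>  S0   S1  S0 
   S1   S2  S1 
   S2   S1  S3 
   S3   S1  S4 
   S4   S5  S0 
 * S5   S2  S1 
(> = start, * = accepting)

start=S0 accept=S5 S0-x->S1 S0-y->S0 S1-x->S2 S1-y->S1 S2-x->S1 S2-y->S3 S3-x->S1 S3-y->S4 S4-x->S5 S4-y->S0 S5-x->S2 S5-y->S1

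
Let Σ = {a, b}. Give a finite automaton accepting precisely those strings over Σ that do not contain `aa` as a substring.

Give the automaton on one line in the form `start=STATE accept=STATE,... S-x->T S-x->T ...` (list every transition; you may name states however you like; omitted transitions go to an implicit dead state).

This is the complement of 'contains `aa`'. Use the same substring-matching states — s0 through s2 holding how much of `aa` has just been matched — but flip the accepting set: everything except the trap s2 accepts.
With 3 states:
        a   b  
>* s0   s1  s0 
 * s1   s2  s0 
   s2   s2  s2 
(> = start, * = accepting)

start=s0 accept=s0,s1 s0-a->s1 s0-b->s0 s1-a->s2 s1-b->s0 s2-a->s2 s2-b->s2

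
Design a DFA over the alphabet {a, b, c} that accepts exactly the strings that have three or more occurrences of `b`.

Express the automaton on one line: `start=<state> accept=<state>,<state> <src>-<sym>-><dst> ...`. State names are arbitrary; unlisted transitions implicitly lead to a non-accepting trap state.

start=q0 accept=q3,q4 q0-a->q0 q0-b->q1 q0-c->q0 q1-a->q1 q1-b->q2 q1-c->q1 q2-a->q2 q2-b->q3 q2-c->q2 q3-a->q3 q3-b->q4 q3-c->q3 q4-a->q4 q4-b->q4 q4-c->q4

Count `b`s, saturating at 4: states q0 through q3 mean 0 through 3 `b`s seen; q4 means more than 3. Each `b` increments (capped at q4); other symbols loop. Accept from {q3, q4}.
A 5-state machine:
        a   b   c  
>  q0   q0  q1  q0 
   q1   q1  q2  q1 
   q2   q2  q3  q2 
 * q3   q3  q4  q3 
 * q4   q4  q4  q4 
(> = start, * = accepting)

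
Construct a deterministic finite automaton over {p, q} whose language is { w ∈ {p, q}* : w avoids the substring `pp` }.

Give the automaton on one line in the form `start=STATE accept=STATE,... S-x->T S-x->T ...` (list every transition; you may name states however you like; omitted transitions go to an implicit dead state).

start=S0 accept=S0,S1 S0-p->S1 S0-q->S0 S1-p->S2 S1-q->S0 S2-p->S2 S2-q->S2

This is the complement of 'contains `pp`'. Use the same substring-matching states — S0 through S2 holding how much of `pp` has just been matched — but flip the accepting set: everything except the trap S2 accepts.
3 states suffice.
        p   q  
>* S0   S1  S0 
 * S1   S2  S0 
   S2   S2  S2 
(> = start, * = accepting)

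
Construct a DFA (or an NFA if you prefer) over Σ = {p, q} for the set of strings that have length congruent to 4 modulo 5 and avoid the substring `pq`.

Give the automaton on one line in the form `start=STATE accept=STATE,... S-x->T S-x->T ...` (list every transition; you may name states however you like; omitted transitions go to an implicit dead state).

Run two small machines in parallel and take their product. One (5 states) tracks the input length modulo 5; the other (3 states) tracks partial matches of the forbidden pattern `pq`. Each combined state is a pair, one component from each; accept when both components accept. Minimizing collapses redundant product states.
An 11-state machine:
          p    q  
>  S0     S1   S2 
   S1     S3   S4 
   S2     S3   S5 
   S3     S6   S4 
   S4     S4   S4 
   S5     S6   S7 
   S6     S8   S4 
   S7     S8   S9 
 * S8    S10   S4 
 * S9    S10   S0 
   S10    S1   S4 
(> = start, * = accepting)

start=S0 accept=S8,S9 S0-p->S1 S0-q->S2 S1-p->S3 S1-q->S4 S2-p->S3 S2-q->S5 S3-p->S6 S3-q->S4 S4-p->S4 S4-q->S4 S5-p->S6 S5-q->S7 S6-p->S8 S6-q->S4 S7-p->S8 S7-q->S9 S8-p->S10 S8-q->S4 S9-p->S10 S9-q->S0 S10-p->S1 S10-q->S4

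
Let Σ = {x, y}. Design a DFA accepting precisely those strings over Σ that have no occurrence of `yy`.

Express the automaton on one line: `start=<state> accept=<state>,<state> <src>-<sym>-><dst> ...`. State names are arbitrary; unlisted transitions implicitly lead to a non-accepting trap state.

start=q0 accept=q0,q1 q0-x->q0 q0-y->q1 q1-x->q0 q1-y->q2 q2-x->q2 q2-y->q2

This is the complement of 'contains `yy`'. Use the same substring-matching states — q0 through q2 holding how much of `yy` has just been matched — but flip the accepting set: everything except the trap q2 accepts.
        x   y  
>* q0   q0  q1 
 * q1   q0  q2 
   q2   q2  q2 
(> = start, * = accepting)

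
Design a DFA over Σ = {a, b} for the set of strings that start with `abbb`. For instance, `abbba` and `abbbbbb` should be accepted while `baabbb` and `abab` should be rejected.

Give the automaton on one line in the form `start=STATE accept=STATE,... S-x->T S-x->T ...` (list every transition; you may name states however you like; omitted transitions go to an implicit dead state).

start=q0 accept=q4 q0-a->q1 q0-b->q5 q1-a->q5 q1-b->q2 q2-a->q5 q2-b->q3 q3-a->q5 q3-b->q4 q4-a->q4 q4-b->q4 q5-a->q5 q5-b->q5

Walk along `abbb` while the input agrees: from q0 take `a` to q1, and so on. Any deviation drops to the rejecting sink q5. Once q4 is reached the prefix is confirmed and every continuation is accepted.
6 states suffice.
        a   b  
>  q0   q1  q5 
   q1   q5  q2 
   q2   q5  q3 
   q3   q5  q4 
 * q4   q4  q4 
   q5   q5  q5 
(> = start, * = accepting)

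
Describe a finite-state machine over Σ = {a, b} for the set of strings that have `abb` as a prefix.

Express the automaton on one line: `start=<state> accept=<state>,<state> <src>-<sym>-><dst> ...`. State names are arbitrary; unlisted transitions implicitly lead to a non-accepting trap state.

Walk along `abb` while the input agrees: from q0 take `a` to q1, and so on. Any deviation drops to the rejecting sink q4. Once q3 is reached the prefix is confirmed and every continuation is accepted.
        a   b  
>  q0   q1  q4 
   q1   q4  q2 
   q2   q4  q3 
 * q3   q3  q3 
   q4   q4  q4 
(> = start, * = accepting)

start=q0 accept=q3 q0-a->q1 q0-b->q4 q1-a->q4 q1-b->q2 q2-a->q4 q2-b->q3 q3-a->q3 q3-b->q3 q4-a->q4 q4-b->q4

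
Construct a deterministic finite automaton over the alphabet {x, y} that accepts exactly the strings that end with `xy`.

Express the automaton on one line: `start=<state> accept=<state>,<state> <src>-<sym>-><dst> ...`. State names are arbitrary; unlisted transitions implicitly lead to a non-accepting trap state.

Remember how much of `xy` the current input suffix matches. State S0 means no match yet; S1 means the last symbol is `x`; S2 means the last 2 symbols are `xy`. Only S2 accepts. On a mismatch, fall back to the longest proper suffix that is still a prefix of `xy`.
A 3-state machine:
        x   y  
>  S0   S1  S0 
   S1   S1  S2 
 * S2   S1  S0 
(> = start, * = accepting)

start=S0 accept=S2 S0-x->S1 S0-y->S0 S1-x->S1 S1-y->S2 S2-x->S1 S2-y->S0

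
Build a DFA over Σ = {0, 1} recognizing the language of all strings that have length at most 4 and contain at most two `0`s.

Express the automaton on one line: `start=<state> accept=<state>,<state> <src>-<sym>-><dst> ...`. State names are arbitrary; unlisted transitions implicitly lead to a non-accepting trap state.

start=A accept=A,B,C,D,E,F,H,I,J A-0->B A-1->C B-0->D B-1->E C-0->E C-1->F D-0->G D-1->H E-0->H E-1->I F-0->I F-1->I G-0->G G-1->G H-0->G H-1->J I-0->J I-1->J J-0->G J-1->G

Run two small machines in parallel and take their product. The first has 6 states tracking the input length, saturating at 5; the second has 4 states tracking the count of `0`s, saturating at 3. A product state is a pair (one from each), accepting exactly when both do. After merging equivalent states the machine shrinks.
10 states suffice.
       0  1 
>* A   B  C 
 * B   D  E 
 * C   E  F 
 * D   G  H 
 * E   H  I 
 * F   I  I 
   G   G  G 
 * H   G  J 
 * I   J  J 
 * J   G  G 
(> = start, * = accepting)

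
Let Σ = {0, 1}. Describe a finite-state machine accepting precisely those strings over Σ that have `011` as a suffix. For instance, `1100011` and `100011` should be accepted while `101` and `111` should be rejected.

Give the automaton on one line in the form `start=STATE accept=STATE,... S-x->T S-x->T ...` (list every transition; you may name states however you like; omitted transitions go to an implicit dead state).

Remember how much of `011` the current input suffix matches. State S0 means no match yet; S1 means the last symbol is `0`; S2 means the last 2 symbols are `01`; S3 means the last 3 symbols are `011`. Only S3 accepts. On a mismatch, fall back to the longest proper suffix that is still a prefix of `011`.
With 4 states:
        0   1  
>  S0   S1  S0 
   S1   S1  S2 
   S2   S1  S3 
 * S3   S1  S0 
(> = start, * = accepting)

start=S0 accept=S3 S0-0->S1 S0-1->S0 S1-0->S1 S1-1->S2 S2-0->S1 S2-1->S3 S3-0->S1 S3-1->S0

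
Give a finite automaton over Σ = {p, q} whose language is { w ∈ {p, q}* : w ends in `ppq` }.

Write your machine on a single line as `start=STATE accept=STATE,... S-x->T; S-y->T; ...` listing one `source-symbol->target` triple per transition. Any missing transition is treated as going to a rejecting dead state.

Remember how much of `ppq` the current input suffix matches. State A means no match yet; B means the last symbol is `p`; C means the last 2 symbols are `pp`; D means the last 3 symbols are `ppq`. Only D accepts. On a mismatch, fall back to the longest proper suffix that is still a prefix of `ppq`.
       p  q 
>  A   B  A 
   B   C  A 
   C   C  D 
 * D   B  A 
(> = start, * = accepting)

start=A; accept=D; A-p->B; A-q->A; B-p->C; B-q->A; C-p->C; C-q->D; D-p->B; D-q->A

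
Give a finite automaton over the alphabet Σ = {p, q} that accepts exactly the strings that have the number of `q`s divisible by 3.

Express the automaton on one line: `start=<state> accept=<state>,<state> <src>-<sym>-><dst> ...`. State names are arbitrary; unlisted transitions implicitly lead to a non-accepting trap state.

start=A accept=A A-p->A A-q->B B-p->B B-q->C C-p->C C-q->A

The only thing that matters is how many `q`s have appeared, reduced mod 3. Use one state per residue: A for 0, …, C for 2. Reading `q` moves to the next residue; anything else stays put. A is accepting.
A 3-state machine:
       p  q 
>* A   A  B 
   B   B  C 
   C   C  A 
(> = start, * = accepting)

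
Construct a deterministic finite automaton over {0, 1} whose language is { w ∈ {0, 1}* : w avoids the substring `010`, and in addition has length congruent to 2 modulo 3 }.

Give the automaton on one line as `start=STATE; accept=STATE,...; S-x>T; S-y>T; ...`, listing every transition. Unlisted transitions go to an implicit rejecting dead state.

start=s0; accept=s3,s4,s5; s0-0>s1; s0-1>s2; s1-0>s3; s1-1>s4; s2-0>s3; s2-1>s5; s3-0>s6; s3-1>s7; s4-0>s8; s4-1>s0; s5-0>s6; s5-1>s0; s6-0>s1; s6-1>s9; s7-0>s8; s7-1>s2; s8-0>s8; s8-1>s8; s9-0>s8; s9-1>s5

Build one automaton per condition and run them in lockstep. The first has 4 states tracking partial matches of the forbidden pattern `010`; the second has 3 states tracking the input length modulo 3. A product state is a pair (one from each), accepting exactly when both do. Equivalent product states are then merged.
With 10 states:
        0   1  
>  s0   s1  s2 
   s1   s3  s4 
   s2   s3  s5 
 * s3   s6  s7 
 * s4   s8  s0 
 * s5   s6  s0 
   s6   s1  s9 
   s7   s8  s2 
   s8   s8  s8 
   s9   s8  s5 
(> = start, * = accepting)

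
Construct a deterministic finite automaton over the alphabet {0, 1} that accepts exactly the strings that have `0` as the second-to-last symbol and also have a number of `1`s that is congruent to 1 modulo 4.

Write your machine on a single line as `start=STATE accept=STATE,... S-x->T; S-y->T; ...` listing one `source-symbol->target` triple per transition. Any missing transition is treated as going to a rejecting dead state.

start=S0; accept=S3,S6; S0-0->S1; S0-1->S2; S1-0->S1; S1-1->S3; S2-0->S4; S2-1->S5; S3-0->S4; S3-1->S5; S4-0->S6; S4-1->S5; S5-0->S5; S5-1->S7; S6-0->S6; S6-1->S5; S7-0->S7; S7-1->S0

Run two small machines in parallel and take their product. One (7 states) tracks the last 2 symbols read; the other (4 states) tracks the count of `1`s modulo 4. Each combined state is a pair, one component from each; accept when both components accept. Minimizing collapses redundant product states.
With 8 states:
        0   1  
>  S0   S1  S2 
   S1   S1  S3 
   S2   S4  S5 
 * S3   S4  S5 
   S4   S6  S5 
   S5   S5  S7 
 * S6   S6  S5 
   S7   S7  S0 
(> = start, * = accepting)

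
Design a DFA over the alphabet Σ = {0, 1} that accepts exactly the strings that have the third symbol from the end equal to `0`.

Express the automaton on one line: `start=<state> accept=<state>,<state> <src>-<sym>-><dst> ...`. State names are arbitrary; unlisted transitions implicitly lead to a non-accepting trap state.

A DFA must remember the last 3 symbols (since which symbol is third-to-last isn't known until the input ends). Use one state per possible window of the last ≤3 symbols; accept from those whose window starts with `0`.
15 states suffice.
          0    1  
>  s0     s1   s2 
   s1     s3   s4 
   s2     s5   s6 
   s3     s7   s8 
   s4     s9  s10 
   s5    s11  s12 
   s6    s13  s14 
 * s7     s7   s8 
 * s8     s9  s10 
 * s9    s11  s12 
 * s10   s13  s14 
   s11    s7   s8 
   s12    s9  s10 
   s13   s11  s12 
   s14   s13  s14 
(> = start, * = accepting)

start=s0 accept=s7,s8,s9,s10 s0-0->s1 s0-1->s2 s1-0->s3 s1-1->s4 s2-0->s5 s2-1->s6 s3-0->s7 s3-1->s8 s4-0->s9 s4-1->s10 s5-0->s11 s5-1->s12 s6-0->s13 s6-1->s14 s7-0->s7 s7-1->s8 s8-0->s9 s8-1->s10 s9-0->s11 s9-1->s12 s10-0->s13 s10-1->s14 s11-0->s7 s11-1->s8 s12-0->s9 s12-1->s10 s13-0->s11 s13-1->s12 s14-0->s13 s14-1->s14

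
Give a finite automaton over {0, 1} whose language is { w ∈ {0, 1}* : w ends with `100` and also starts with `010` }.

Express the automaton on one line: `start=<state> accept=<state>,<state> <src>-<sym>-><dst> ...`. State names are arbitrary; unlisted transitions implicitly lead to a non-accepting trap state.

Build one automaton per condition and run them in lockstep. The first has 4 states tracking how much of the suffix `100` has currently been matched; the second has 5 states tracking whether the input so far still matches the prefix `010`. A product state is a pair (one from each), accepting exactly when both do.
With 11 states:
          0    1  
>  q0     q1   q2 
   q1     q3   q4 
   q2     q5   q2 
   q3     q3   q2 
   q4     q6   q2 
   q5     q7   q2 
   q6     q8   q9 
   q7     q3   q2 
 * q8    q10   q9 
   q9     q6   q9 
   q10   q10   q9 
(> = start, * = accepting)

start=q0 accept=q8 q0-0->q1 q0-1->q2 q1-0->q3 q1-1->q4 q2-0->q5 q2-1->q2 q3-0->q3 q3-1->q2 q4-0->q6 q4-1->q2 q5-0->q7 q5-1->q2 q6-0->q8 q6-1->q9 q7-0->q3 q7-1->q2 q8-0->q10 q8-1->q9 q9-0->q6 q9-1->q9 q10-0->q10 q10-1->q9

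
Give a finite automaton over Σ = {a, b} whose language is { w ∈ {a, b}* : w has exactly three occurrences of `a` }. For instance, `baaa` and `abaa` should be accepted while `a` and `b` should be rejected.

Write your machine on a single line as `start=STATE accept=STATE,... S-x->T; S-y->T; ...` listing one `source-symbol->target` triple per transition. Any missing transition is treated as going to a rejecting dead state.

Count `a`s, saturating at 4: states q0 through q3 mean 0 through 3 `a`s seen; q4 means more than 3. Each `a` increments (capped at q4); other symbols loop. Accept from {q3}.
A 5-state machine:
        a   b  
>  q0   q1  q0 
   q1   q2  q1 
   q2   q3  q2 
 * q3   q4  q3 
   q4   q4  q4 
(> = start, * = accepting)

start=q0; accept=q3; q0-a->q1; q0-b->q0; q1-a->q2; q1-b->q1; q2-a->q3; q2-b->q2; q3-a->q4; q3-b->q3; q4-a->q4; q4-b->q4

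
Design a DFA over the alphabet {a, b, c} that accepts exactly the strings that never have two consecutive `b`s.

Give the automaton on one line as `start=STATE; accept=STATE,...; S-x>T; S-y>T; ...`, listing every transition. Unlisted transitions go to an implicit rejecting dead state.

start=s0; accept=s0,s1; s0-a>s0; s0-b>s1; s0-c>s0; s1-a>s0; s1-b>s2; s1-c>s0; s2-a>s2; s2-b>s2; s2-c>s2

This is the complement of 'contains `bb`'. Use the same substring-matching states — s0 through s2 holding how much of `bb` has just been matched — but flip the accepting set: everything except the trap s2 accepts.
3 states suffice.
        a   b   c  
>* s0   s0  s1  s0 
 * s1   s0  s2  s0 
   s2   s2  s2  s2 
(> = start, * = accepting)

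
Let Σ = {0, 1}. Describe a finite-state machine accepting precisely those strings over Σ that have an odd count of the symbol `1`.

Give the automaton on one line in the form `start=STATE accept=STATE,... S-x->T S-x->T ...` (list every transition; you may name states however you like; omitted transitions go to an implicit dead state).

start=A accept=B A-0->A A-1->B B-0->B B-1->A

The only thing that matters is how many `1`s have appeared, reduced mod 2. Use one state per residue: A for 0, …, B for 1. Reading `1` moves to the next residue; anything else stays put. B is accepting.
With 2 states:
       0  1 
>  A   A  B 
 * B   B  A 
(> = start, * = accepting)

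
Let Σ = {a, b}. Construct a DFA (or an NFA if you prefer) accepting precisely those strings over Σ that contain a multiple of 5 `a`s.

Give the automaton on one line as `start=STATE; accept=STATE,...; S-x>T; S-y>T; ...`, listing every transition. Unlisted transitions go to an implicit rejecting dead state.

start=S0; accept=S0; S0-a>S1; S0-b>S0; S1-a>S2; S1-b>S1; S2-a>S3; S2-b>S2; S3-a>S4; S3-b>S3; S4-a>S0; S4-b>S4

Keep the running count of `a`s modulo 5: each `a` advances along the cycle S0 → S1 → S2 → S3 → S4 → S0 while other symbols loop. Accept at S0.
A 5-state machine:
        a   b  
>* S0   S1  S0 
   S1   S2  S1 
   S2   S3  S2 
   S3   S4  S3 
   S4   S0  S4 
(> = start, * = accepting)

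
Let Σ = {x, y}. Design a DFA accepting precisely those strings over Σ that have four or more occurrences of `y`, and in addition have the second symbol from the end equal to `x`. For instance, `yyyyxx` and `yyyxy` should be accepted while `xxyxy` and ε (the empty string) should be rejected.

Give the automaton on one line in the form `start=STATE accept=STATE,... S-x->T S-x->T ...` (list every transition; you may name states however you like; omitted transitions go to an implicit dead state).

Handle the two conditions separately and then intersect. One (6 states) tracks the count of `y`s, saturating at 5; the other (7 states) tracks the last 2 symbols read. Each combined state is a pair, one component from each; accept when both components accept.
          x    y  
>  q0     q1   q2 
   q1     q3   q4 
   q2     q5   q6 
   q3     q3   q4 
   q4     q5   q6 
   q5     q7   q8 
   q6     q9  q10 
   q7     q7   q8 
   q8     q9  q10 
   q9    q11  q12 
   q10   q13  q14 
   q11   q11  q12 
   q12   q13  q14 
   q13   q15  q16 
   q14   q17  q18 
   q15   q15  q16 
 * q16   q17  q18 
   q17   q19  q20 
   q18   q21  q18 
 * q19   q19  q20 
 * q20   q21  q18 
   q21   q22  q20 
 * q22   q22  q20 
(> = start, * = accepting)

start=q0 accept=q16,q19,q20,q22 q0-x->q1 q0-y->q2 q1-x->q3 q1-y->q4 q2-x->q5 q2-y->q6 q3-x->q3 q3-y->q4 q4-x->q5 q4-y->q6 q5-x->q7 q5-y->q8 q6-x->q9 q6-y->q10 q7-x->q7 q7-y->q8 q8-x->q9 q8-y->q10 q9-x->q11 q9-y->q12 q10-x->q13 q10-y->q14 q11-x->q11 q11-y->q12 q12-x->q13 q12-y->q14 q13-x->q15 q13-y->q16 q14-x->q17 q14-y->q18 q15-x->q15 q15-y->q16 q16-x->q17 q16-y->q18 q17-x->q19 q17-y->q20 q18-x->q21 q18-y->q18 q19-x->q19 q19-y->q20 q20-x->q21 q20-y->q18 q21-x->q22 q21-y->q20 q22-x->q22 q22-y->q20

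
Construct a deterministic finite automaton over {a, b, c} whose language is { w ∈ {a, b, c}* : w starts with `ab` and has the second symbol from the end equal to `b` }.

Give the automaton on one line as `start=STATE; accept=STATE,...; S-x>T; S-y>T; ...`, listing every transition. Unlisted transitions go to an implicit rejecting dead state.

Run two small machines in parallel and take their product. The first has 4 states tracking whether the input so far still matches the prefix `ab`; the second has 13 states tracking the last 2 symbols read. A product state is a pair (one from each), accepting exactly when both do. Minimizing collapses redundant product states.
A 7-state machine:
        a   b   c  
>  s0   s1  s2  s2 
   s1   s2  s3  s2 
   s2   s2  s2  s2 
   s3   s4  s5  s4 
 * s4   s6  s3  s6 
 * s5   s4  s5  s4 
   s6   s6  s3  s6 
(> = start, * = accepting)

start=s0; accept=s4,s5; s0-a>s1; s0-b>s2; s0-c>s2; s1-a>s2; s1-b>s3; s1-c>s2; s2-a>s2; s2-b>s2; s2-c>s2; s3-a>s4; s3-b>s5; s3-c>s4; s4-a>s6; s4-b>s3; s4-c>s6; s5-a>s4; s5-b>s5; s5-c>s4; s6-a>s6; s6-b>s3; s6-c>s6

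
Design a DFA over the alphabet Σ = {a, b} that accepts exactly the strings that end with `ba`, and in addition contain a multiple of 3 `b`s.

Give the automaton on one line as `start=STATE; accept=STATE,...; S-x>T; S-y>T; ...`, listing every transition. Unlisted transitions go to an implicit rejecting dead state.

start=S0; accept=S8; S0-a>S0; S0-b>S1; S1-a>S2; S1-b>S3; S2-a>S4; S2-b>S3; S3-a>S5; S3-b>S6; S4-a>S4; S4-b>S3; S5-a>S7; S5-b>S6; S6-a>S8; S6-b>S1; S7-a>S7; S7-b>S6; S8-a>S0; S8-b>S1

Handle the two conditions separately and then intersect. One (3 states) tracks how much of the suffix `ba` has currently been matched; the other (3 states) tracks the count of `b`s modulo 3. Each combined state is a pair, one component from each; accept when both components accept.
        a   b  
>  S0   S0  S1 
   S1   S2  S3 
   S2   S4  S3 
   S3   S5  S6 
   S4   S4  S3 
   S5   S7  S6 
   S6   S8  S1 
   S7   S7  S6 
 * S8   S0  S1 
(> = start, * = accepting)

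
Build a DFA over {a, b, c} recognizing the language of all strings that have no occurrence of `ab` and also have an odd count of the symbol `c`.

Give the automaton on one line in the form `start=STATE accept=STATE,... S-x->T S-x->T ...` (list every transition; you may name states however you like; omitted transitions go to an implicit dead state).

Handle the two conditions separately and then intersect. One (3 states) tracks partial matches of the forbidden pattern `ab`; the other (2 states) tracks the count of `c`s modulo 2. Each combined state is a pair, one component from each; accept when both components accept. Minimizing collapses redundant product states.
A 5-state machine:
        a   b   c  
>  S0   S1  S0  S2 
   S1   S1  S3  S2 
 * S2   S4  S2  S0 
   S3   S3  S3  S3 
 * S4   S4  S3  S0 
(> = start, * = accepting)

start=S0 accept=S2,S4 S0-a->S1 S0-b->S0 S0-c->S2 S1-a->S1 S1-b->S3 S1-c->S2 S2-a->S4 S2-b->S2 S2-c->S0 S3-a->S3 S3-b->S3 S3-c->S3 S4-a->S4 S4-b->S3 S4-c->S0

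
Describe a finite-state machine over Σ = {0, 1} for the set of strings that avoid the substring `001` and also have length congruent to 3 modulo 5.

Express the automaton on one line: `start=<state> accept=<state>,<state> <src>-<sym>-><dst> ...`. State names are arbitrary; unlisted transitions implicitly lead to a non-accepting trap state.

start=S0 accept=S6,S8,S9 S0-0->S1 S0-1->S2 S1-0->S3 S1-1->S4 S2-0->S5 S2-1->S4 S3-0->S6 S3-1->S7 S4-0->S8 S4-1->S9 S5-0->S6 S5-1->S9 S6-0->S10 S6-1->S7 S7-0->S7 S7-1->S7 S8-0->S10 S8-1->S11 S9-0->S12 S9-1->S11 S10-0->S13 S10-1->S7 S11-0->S14 S11-1->S0 S12-0->S13 S12-1->S0 S13-0->S15 S13-1->S7 S14-0->S15 S14-1->S2 S15-0->S3 S15-1->S7

Handle the two conditions separately and then intersect. The first has 4 states tracking partial matches of the forbidden pattern `001`; the second has 5 states tracking the input length modulo 5. A product state is a pair (one from each), accepting exactly when both do. Minimizing collapses redundant product states.
With 16 states:
          0    1  
>  S0     S1   S2 
   S1     S3   S4 
   S2     S5   S4 
   S3     S6   S7 
   S4     S8   S9 
   S5     S6   S9 
 * S6    S10   S7 
   S7     S7   S7 
 * S8    S10  S11 
 * S9    S12  S11 
   S10   S13   S7 
   S11   S14   S0 
   S12   S13   S0 
   S13   S15   S7 
   S14   S15   S2 
   S15    S3   S7 
(> = start, * = accepting)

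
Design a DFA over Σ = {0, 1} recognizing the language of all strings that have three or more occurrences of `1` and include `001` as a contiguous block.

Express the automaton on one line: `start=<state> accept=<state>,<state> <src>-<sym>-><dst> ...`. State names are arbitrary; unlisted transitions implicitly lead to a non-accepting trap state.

start=q0 accept=q9 q0-0->q1 q0-1->q2 q1-0->q3 q1-1->q2 q2-0->q4 q2-1->q5 q3-0->q3 q3-1->q6 q4-0->q6 q4-1->q5 q5-0->q7 q5-1->q5 q6-0->q6 q6-1->q8 q7-0->q8 q7-1->q5 q8-0->q8 q8-1->q9 q9-0->q9 q9-1->q9

Run two small machines in parallel and take their product. The first has 5 states tracking the count of `1`s, saturating at 4; the second has 4 states tracking whether and how much of `001` has been seen. A product state is a pair (one from each), accepting exactly when both do. After merging equivalent states the machine shrinks.
        0   1  
>  q0   q1  q2 
   q1   q3  q2 
   q2   q4  q5 
   q3   q3  q6 
   q4   q6  q5 
   q5   q7  q5 
   q6   q6  q8 
   q7   q8  q5 
   q8   q8  q9 
 * q9   q9  q9 
(> = start, * = accepting)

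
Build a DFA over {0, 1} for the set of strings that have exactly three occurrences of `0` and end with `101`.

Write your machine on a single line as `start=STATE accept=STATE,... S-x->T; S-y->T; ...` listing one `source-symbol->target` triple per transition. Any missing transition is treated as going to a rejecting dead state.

start=q0; accept=q6; q0-0->q1; q0-1->q0; q1-0->q2; q1-1->q1; q2-0->q3; q2-1->q4; q3-0->q3; q3-1->q3; q4-0->q5; q4-1->q4; q5-0->q3; q5-1->q6; q6-0->q3; q6-1->q3

Handle the two conditions separately and then intersect. The first has 5 states tracking the count of `0`s, saturating at 4; the second has 4 states tracking how much of the suffix `101` has currently been matched. A product state is a pair (one from each), accepting exactly when both do. Minimizing collapses redundant product states.
A 7-state machine:
        0   1  
>  q0   q1  q0 
   q1   q2  q1 
   q2   q3  q4 
   q3   q3  q3 
   q4   q5  q4 
   q5   q3  q6 
 * q6   q3  q3 
(> = start, * = accepting)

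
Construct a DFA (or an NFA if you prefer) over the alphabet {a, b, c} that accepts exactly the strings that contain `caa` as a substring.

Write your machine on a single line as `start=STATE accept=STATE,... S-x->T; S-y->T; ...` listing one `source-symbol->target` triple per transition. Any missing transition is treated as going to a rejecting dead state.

start=s0; accept=s3; s0-a->s0; s0-b->s0; s0-c->s1; s1-a->s2; s1-b->s0; s1-c->s1; s2-a->s3; s2-b->s0; s2-c->s1; s3-a->s3; s3-b->s3; s3-c->s3

Track how much of `caa` has been matched so far: state s0 is no progress, s3 is the absorbing accept state reached once `caa` has occurred. Intermediate states record partial matches; on a mismatch, fall back to the longest reusable overlap.
4 states suffice.
        a   b   c  
>  s0   s0  s0  s1 
   s1   s2  s0  s1 
   s2   s3  s0  s1 
 * s3   s3  s3  s3 
(> = start, * = accepting)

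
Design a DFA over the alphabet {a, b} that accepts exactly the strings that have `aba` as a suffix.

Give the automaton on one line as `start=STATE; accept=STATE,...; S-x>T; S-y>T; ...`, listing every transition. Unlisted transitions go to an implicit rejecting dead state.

start=s0; accept=s3; s0-a>s1; s0-b>s0; s1-a>s1; s1-b>s2; s2-a>s3; s2-b>s0; s3-a>s1; s3-b>s2

Let each state record the length of the longest suffix of the input read so far that is also a prefix of `aba`. s1 means the last symbol is `a`; s2 means the last 2 symbols are `ab`; s3 means the last 3 symbols are `aba`. Accept only at s3, where the string currently ends in `aba`.
With 4 states:
        a   b  
>  s0   s1  s0 
   s1   s1  s2 
   s2   s3  s0 
 * s3   s1  s2 
(> = start, * = accepting)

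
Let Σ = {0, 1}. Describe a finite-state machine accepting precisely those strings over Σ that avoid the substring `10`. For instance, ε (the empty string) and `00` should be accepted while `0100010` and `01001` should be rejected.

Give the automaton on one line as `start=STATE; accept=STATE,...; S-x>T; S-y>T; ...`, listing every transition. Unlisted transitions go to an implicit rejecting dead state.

start=q0; accept=q0,q1; q0-0>q0; q0-1>q1; q1-0>q2; q1-1>q1; q2-0>q2; q2-1>q2

Track partial matches of the forbidden pattern `10`. State q2 is a dead state reached once `10` has occurred; every other state accepts. q0 means no part of `10` is currently matched.
3 states suffice.
        0   1  
>* q0   q0  q1 
 * q1   q2  q1 
   q2   q2  q2 
(> = start, * = accepting)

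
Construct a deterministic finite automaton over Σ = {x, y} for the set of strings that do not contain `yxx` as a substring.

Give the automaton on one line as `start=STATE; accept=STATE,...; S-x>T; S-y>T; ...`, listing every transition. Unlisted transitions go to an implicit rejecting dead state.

This is the complement of 'contains `yxx`'. Use the same substring-matching states — s0 through s3 holding how much of `yxx` has just been matched — but flip the accepting set: everything except the trap s3 accepts.
4 states suffice.
        x   y  
>* s0   s0  s1 
 * s1   s2  s1 
 * s2   s3  s1 
   s3   s3  s3 
(> = start, * = accepting)

start=s0; accept=s0,s1,s2; s0-x>s0; s0-y>s1; s1-x>s2; s1-y>s1; s2-x>s3; s2-y>s1; s3-x>s3; s3-y>s3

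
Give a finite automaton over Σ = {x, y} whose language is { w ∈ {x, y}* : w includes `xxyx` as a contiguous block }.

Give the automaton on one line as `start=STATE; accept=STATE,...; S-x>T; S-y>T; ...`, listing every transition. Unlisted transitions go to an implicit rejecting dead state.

Track how much of `xxyx` has been matched so far: state q0 is no progress, q4 is the absorbing accept state reached once `xxyx` has occurred. Intermediate states record partial matches; on a mismatch, fall back to the longest reusable overlap.
A 5-state machine:
        x   y  
>  q0   q1  q0 
   q1   q2  q0 
   q2   q2  q3 
   q3   q4  q0 
 * q4   q4  q4 
(> = start, * = accepting)

start=q0; accept=q4; q0-x>q1; q0-y>q0; q1-x>q2; q1-y>q0; q2-x>q2; q2-y>q3; q3-x>q4; q3-y>q0; q4-x>q4; q4-y>q4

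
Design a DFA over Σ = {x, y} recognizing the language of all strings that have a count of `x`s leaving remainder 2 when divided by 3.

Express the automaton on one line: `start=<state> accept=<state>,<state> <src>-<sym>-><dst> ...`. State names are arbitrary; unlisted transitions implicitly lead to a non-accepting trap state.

The only thing that matters is how many `x`s have appeared, reduced mod 3. Use one state per residue: q0 for 0, …, q2 for 2. Reading `x` moves to the next residue; anything else stays put. q2 is accepting.
A 3-state machine:
        x   y  
>  q0   q1  q0 
   q1   q2  q1 
 * q2   q0  q2 
(> = start, * = accepting)

start=q0 accept=q2 q0-x->q1 q0-y->q0 q1-x->q2 q1-y->q1 q2-x->q0 q2-y->q2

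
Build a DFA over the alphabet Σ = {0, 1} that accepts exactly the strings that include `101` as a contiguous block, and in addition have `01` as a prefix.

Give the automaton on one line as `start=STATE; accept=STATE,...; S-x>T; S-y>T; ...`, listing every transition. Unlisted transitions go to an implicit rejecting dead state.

start=q0; accept=q6; q0-0>q1; q0-1>q2; q1-0>q2; q1-1>q3; q2-0>q2; q2-1>q2; q3-0>q4; q3-1>q3; q4-0>q5; q4-1>q6; q5-0>q5; q5-1>q3; q6-0>q6; q6-1>q6

Run two small machines in parallel and take their product. One (4 states) tracks whether and how much of `101` has been seen; the other (4 states) tracks whether the input so far still matches the prefix `01`. Each combined state is a pair, one component from each; accept when both components accept. Minimizing collapses redundant product states.
A 7-state machine:
        0   1  
>  q0   q1  q2 
   q1   q2  q3 
   q2   q2  q2 
   q3   q4  q3 
   q4   q5  q6 
   q5   q5  q3 
 * q6   q6  q6 
(> = start, * = accepting)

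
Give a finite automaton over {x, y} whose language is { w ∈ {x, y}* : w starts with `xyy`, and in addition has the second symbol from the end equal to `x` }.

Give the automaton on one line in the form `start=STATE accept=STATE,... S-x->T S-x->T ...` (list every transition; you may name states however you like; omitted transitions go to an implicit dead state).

Handle the two conditions separately and then intersect. One (5 states) tracks whether the input so far still matches the prefix `xyy`; the other (7 states) tracks the last 2 symbols read. Each combined state is a pair, one component from each; accept when both components accept.
A 12-state machine:
          x    y  
>  q0     q1   q2 
   q1     q3   q4 
   q2     q5   q6 
   q3     q3   q7 
   q4     q5   q8 
   q5     q3   q7 
   q6     q5   q6 
   q7     q5   q6 
   q8     q9   q8 
   q9    q10  q11 
 * q10   q10  q11 
 * q11    q9   q8 
(> = start, * = accepting)

start=q0 accept=q10,q11 q0-x->q1 q0-y->q2 q1-x->q3 q1-y->q4 q2-x->q5 q2-y->q6 q3-x->q3 q3-y->q7 q4-x->q5 q4-y->q8 q5-x->q3 q5-y->q7 q6-x->q5 q6-y->q6 q7-x->q5 q7-y->q6 q8-x->q9 q8-y->q8 q9-x->q10 q9-y->q11 q10-x->q10 q10-y->q11 q11-x->q9 q11-y->q8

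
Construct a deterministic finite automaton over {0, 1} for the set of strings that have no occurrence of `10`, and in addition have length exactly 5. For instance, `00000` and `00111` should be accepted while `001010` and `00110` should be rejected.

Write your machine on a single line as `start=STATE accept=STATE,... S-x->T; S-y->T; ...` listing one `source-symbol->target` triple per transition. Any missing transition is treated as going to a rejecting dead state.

Build one automaton per condition and run them in lockstep. One (3 states) tracks partial matches of the forbidden pattern `10`; the other (7 states) tracks the input length, saturating at 6. Each combined state is a pair, one component from each; accept when both components accept.
With 18 states:
          0    1  
>  s0     s1   s2 
   s1     s3   s4 
   s2     s5   s4 
   s3     s6   s7 
   s4     s8   s7 
   s5     s8   s8 
   s6     s9  s10 
   s7    s11  s10 
   s8    s11  s11 
   s9    s12  s13 
   s10   s14  s13 
   s11   s14  s14 
 * s12   s15  s16 
 * s13   s17  s16 
   s14   s17  s17 
   s15   s15  s16 
   s16   s17  s16 
   s17   s17  s17 
(> = start, * = accepting)

start=s0; accept=s12,s13; s0-0->s1; s0-1->s2; s1-0->s3; s1-1->s4; s2-0->s5; s2-1->s4; s3-0->s6; s3-1->s7; s4-0->s8; s4-1->s7; s5-0->s8; s5-1->s8; s6-0->s9; s6-1->s10; s7-0->s11; s7-1->s10; s8-0->s11; s8-1->s11; s9-0->s12; s9-1->s13; s10-0->s14; s10-1->s13; s11-0->s14; s11-1->s14; s12-0->s15; s12-1->s16; s13-0->s17; s13-1->s16; s14-0->s17; s14-1->s17; s15-0->s15; s15-1->s16; s16-0->s17; s16-1->s16; s17-0->s17; s17-1->s17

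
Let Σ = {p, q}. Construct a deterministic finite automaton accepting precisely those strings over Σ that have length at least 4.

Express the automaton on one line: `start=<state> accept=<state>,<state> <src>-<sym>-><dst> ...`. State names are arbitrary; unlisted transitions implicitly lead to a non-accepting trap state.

start=S0 accept=S4,S5 S0-p->S1 S0-q->S1 S1-p->S2 S1-q->S2 S2-p->S3 S2-q->S3 S3-p->S4 S3-q->S4 S4-p->S5 S4-q->S5 S5-p->S5 S5-q->S5

We only need to distinguish lengths 0, 1, …, 4, and '>4'. Chain S0 → S1 → S2 → S3 → S4 → S5 on every symbol, with S5 looping. Accepting states: {S4, S5}.
        p   q  
>  S0   S1  S1 
   S1   S2  S2 
   S2   S3  S3 
   S3   S4  S4 
 * S4   S5  S5 
 * S5   S5  S5 
(> = start, * = accepting)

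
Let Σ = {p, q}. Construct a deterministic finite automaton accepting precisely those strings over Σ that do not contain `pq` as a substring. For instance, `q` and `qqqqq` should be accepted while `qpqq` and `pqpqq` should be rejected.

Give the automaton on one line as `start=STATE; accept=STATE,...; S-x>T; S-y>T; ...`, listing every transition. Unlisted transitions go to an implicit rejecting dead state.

This is the complement of 'contains `pq`'. Use the same substring-matching states — s0 through s2 holding how much of `pq` has just been matched — but flip the accepting set: everything except the trap s2 accepts.
A 3-state machine:
        p   q  
>* s0   s1  s0 
 * s1   s1  s2 
   s2   s2  s2 
(> = start, * = accepting)

start=s0; accept=s0,s1; s0-p>s1; s0-q>s0; s1-p>s1; s1-q>s2; s2-p>s2; s2-q>s2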